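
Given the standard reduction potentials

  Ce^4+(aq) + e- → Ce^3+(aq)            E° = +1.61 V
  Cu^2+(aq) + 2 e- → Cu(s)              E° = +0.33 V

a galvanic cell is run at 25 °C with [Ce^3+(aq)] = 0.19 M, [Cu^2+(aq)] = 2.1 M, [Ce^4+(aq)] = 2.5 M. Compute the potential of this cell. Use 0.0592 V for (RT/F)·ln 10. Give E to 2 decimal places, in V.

Since E°(Ce⁴⁺/Ce³⁺) > E°(Cu²⁺/Cu), Ce⁴⁺/Ce³⁺ serves as the cathode.
E°cell = E°cat − E°an = +1.61 − (+0.33) = +1.28 V; n = 2.
For the overall reaction 2 Ce^4+(aq) + Cu(s) → 2 Ce^3+(aq) + Cu^2+(aq), Q = ([Ce^3+(aq)]^2·[Cu^2+(aq)]) / [Ce^4+(aq)]^2 = 0.0121, giving log Q = −1.916.
By the Nernst equation, E = +1.28 − (0.0592/2)·(−1.916) = +1.34 V.

+1.34 V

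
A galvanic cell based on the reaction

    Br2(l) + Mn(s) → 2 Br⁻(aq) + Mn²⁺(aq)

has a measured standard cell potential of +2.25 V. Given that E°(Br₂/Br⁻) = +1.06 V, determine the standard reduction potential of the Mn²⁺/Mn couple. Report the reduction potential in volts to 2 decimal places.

−1.19 V

In the reaction as written the Br₂/Br⁻ couple is reduced (cathode) and Mn²⁺/Mn is oxidized (anode), so E°cell = E°(Br₂/Br⁻) − E°(Mn²⁺/Mn).
E°(Mn²⁺/Mn) = E°(cathode) − E°cell = +1.06 − (+2.25) = −1.19 V.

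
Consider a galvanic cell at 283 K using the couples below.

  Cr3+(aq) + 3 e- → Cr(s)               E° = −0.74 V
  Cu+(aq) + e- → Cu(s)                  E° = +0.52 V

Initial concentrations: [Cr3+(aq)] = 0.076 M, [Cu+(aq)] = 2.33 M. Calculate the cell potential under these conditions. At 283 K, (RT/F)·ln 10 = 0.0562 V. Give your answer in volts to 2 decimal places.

Cu⁺/Cu is reduced (cathode, E° = +0.52 V) and Cr³⁺/Cr is oxidized (anode).
The standard potential is +0.52 − (−0.74) = +1.26 V and the balanced reaction transfers n = 3 electrons.
For the overall reaction 3 Cu+(aq) + Cr(s) → 3 Cu(s) + Cr3+(aq), Q = [Cr3+(aq)] / [Cu+(aq)]^3 = 0.00601, giving log Q = −2.221.
By the Nernst equation, E = +1.26 − (0.0562/3)·(−2.221) = +1.30 V.

+1.30 V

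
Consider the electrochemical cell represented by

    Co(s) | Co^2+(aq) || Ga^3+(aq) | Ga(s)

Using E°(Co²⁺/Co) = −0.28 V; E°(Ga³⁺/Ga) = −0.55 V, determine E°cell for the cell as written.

−0.27 V

By convention the left-hand electrode in cell notation is the anode (oxidation) and the right-hand electrode is the cathode (reduction).
E°cell = E°(right) − E°(left) = −0.55 − (−0.28) = −0.27 V.
The negative sign shows that, as written, the cell would require an external voltage to drive the reaction.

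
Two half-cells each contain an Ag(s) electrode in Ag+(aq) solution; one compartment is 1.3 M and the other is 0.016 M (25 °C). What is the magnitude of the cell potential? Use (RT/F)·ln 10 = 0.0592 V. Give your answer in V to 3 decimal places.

0.113 V

For a concentration cell E°cell = 0, since both electrodes use the same couple.
The compartment with the higher Ag+(aq) concentration (1.3 M) acts as the cathode; ions are reduced there and produced at the dilute (0.016 M) anode.
With n = 1, Ecell = −(0.0592/1)·log([dilute]/[conc]) = −(0.0592/1)·log(0.016/1.3) = +0.113 V.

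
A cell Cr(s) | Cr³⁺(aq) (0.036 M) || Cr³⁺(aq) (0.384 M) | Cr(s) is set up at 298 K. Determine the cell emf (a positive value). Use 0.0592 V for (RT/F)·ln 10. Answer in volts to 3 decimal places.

For a concentration cell E°cell = 0, since both electrodes use the same couple.
The compartment with the higher Cr³⁺(aq) concentration (0.384 M) acts as the cathode; ions are reduced there and produced at the dilute (0.036 M) anode.
With n = 3, Ecell = −(0.0592/3)·log([dilute]/[conc]) = −(0.0592/3)·log(0.036/0.384) = +0.020 V.

0.020 V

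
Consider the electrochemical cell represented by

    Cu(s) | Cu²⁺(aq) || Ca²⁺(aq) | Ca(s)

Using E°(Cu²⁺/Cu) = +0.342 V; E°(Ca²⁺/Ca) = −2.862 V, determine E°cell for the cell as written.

By convention the left-hand electrode in cell notation is the anode (oxidation) and the right-hand electrode is the cathode (reduction).
E°cell = E°(right) − E°(left) = −2.862 − (+0.342) = −3.204 V.
The negative sign shows that, as written, the cell would require an external voltage to drive the reaction.

−3.204 V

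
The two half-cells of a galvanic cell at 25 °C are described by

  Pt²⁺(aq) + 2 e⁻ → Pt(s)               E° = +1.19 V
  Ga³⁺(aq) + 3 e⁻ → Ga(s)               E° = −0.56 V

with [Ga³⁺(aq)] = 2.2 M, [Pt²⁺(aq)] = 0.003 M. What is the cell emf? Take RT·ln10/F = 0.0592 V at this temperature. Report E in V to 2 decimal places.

+1.67 V

Since E°(Pt²⁺/Pt) > E°(Ga³⁺/Ga), Pt²⁺/Pt serves as the cathode.
E°cell = E°cat − E°an = +1.19 − (−0.56) = +1.75 V; n = 6.
Balancing gives 3 Pt²⁺(aq) + 2 Ga(s) → 3 Pt(s) + 2 Ga³⁺(aq); hence Q = [Ga³⁺(aq)]^2 / [Pt²⁺(aq)]^3 = 1.79×10^8 (log Q = 8.253).
By the Nernst equation, E = +1.75 − (0.0592/6)·(8.253) = +1.67 V.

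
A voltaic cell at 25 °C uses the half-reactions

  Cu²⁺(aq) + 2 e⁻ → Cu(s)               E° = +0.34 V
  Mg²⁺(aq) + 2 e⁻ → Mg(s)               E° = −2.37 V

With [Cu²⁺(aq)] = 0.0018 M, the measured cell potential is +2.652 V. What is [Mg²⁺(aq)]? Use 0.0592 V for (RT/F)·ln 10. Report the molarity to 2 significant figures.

Cu²⁺/Cu is the cathode (higher E°); E°cell = +0.34 − (−2.37) = +2.71 V with n = 2.
Since E = E° − (0.0592/n)·log Q, log Q = n(E° − E)/0.0592 = 1.959.
The balanced reaction is Cu²⁺(aq) + Mg(s) → Cu(s) + Mg²⁺(aq), so Q = [Mg²⁺(aq)] / [Cu²⁺(aq)].
Substituting the known concentrations and solving, log [Mg²⁺(aq)] = −0.786 and [Mg²⁺(aq)] = 0.16 M.

0.16 M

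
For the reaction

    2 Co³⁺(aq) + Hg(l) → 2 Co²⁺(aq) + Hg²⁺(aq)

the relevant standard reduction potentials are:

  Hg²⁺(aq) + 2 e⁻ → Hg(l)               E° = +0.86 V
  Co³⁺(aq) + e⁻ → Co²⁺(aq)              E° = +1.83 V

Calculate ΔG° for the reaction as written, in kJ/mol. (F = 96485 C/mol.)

In the reaction as written Co³⁺(aq) is reduced, so the Co³⁺/Co²⁺ couple is the cathode and Hg²⁺/Hg is the anode.
E°cell = +1.83 − (+0.86) = +0.97 V; balancing electrons gives n = 2.
ΔG° = −nFE°cell = −(2)(96485)(+0.97) J/mol = −187 kJ/mol.

−187 kJ/mol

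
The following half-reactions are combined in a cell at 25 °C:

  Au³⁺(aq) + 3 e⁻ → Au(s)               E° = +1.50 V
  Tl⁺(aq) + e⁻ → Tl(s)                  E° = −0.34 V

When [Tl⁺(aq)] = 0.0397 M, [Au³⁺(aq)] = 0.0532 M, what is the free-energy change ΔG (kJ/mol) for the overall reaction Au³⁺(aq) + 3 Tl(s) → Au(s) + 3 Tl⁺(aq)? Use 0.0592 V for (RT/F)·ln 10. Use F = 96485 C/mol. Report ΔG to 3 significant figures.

−549 kJ/mol

With Au³⁺/Au reduced at the cathode, E°cell = +1.50 − (−0.34) = +1.84 V and n = 3.
Here Q = [Tl⁺(aq)]^3 / [Au³⁺(aq)] = 0.00118 (log Q = −2.930), giving E = +1.84 − (0.0592/3)·(−2.930) = +1.8978 V.
Finally ΔG = −nFE = −(3)(96485 C/mol)(+1.8978 V) = −549 kJ/mol.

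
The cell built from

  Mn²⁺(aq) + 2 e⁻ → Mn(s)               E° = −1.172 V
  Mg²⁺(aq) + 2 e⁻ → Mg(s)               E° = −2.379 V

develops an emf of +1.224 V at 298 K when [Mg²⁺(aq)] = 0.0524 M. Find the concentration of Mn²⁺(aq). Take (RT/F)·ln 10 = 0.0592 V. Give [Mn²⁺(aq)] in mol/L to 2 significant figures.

0.20 M

With Mn²⁺/Mn at the cathode and Mg²⁺/Mg at the anode, E°cell = −1.172 − (−2.379) = +1.207 V (n = 2).
From the Nernst equation, log Q = n(E° − E)/0.0592 = 2·(+1.207 − (+1.224))/0.0592 = −0.574.
The balanced reaction is Mn²⁺(aq) + Mg(s) → Mn(s) + Mg²⁺(aq), so Q = [Mg²⁺(aq)] / [Mn²⁺(aq)].
Substituting the known concentrations and solving, log [Mn²⁺(aq)] = −0.707 and [Mn²⁺(aq)] = 0.20 M.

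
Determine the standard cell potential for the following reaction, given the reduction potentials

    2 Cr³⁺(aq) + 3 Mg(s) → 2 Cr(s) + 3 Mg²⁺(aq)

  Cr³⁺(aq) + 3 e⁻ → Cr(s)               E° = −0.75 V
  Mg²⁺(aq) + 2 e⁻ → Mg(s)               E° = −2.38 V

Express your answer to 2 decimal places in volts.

In the reaction as written, Cr³⁺(aq) is reduced (cathode) and Mg²⁺(aq) is produced by oxidation at the anode.
E°cell = E°(cathode) − E°(anode) = −0.75 − (−2.38) = +1.63 V.
The positive value indicates the reaction is spontaneous as written.

+1.63 V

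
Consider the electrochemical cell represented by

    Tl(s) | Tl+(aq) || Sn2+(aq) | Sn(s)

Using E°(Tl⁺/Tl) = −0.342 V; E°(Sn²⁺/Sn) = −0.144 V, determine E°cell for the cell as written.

By convention the left-hand electrode in cell notation is the anode (oxidation) and the right-hand electrode is the cathode (reduction).
E°cell = E°(right) − E°(left) = −0.144 − (−0.342) = +0.198 V.

+0.198 V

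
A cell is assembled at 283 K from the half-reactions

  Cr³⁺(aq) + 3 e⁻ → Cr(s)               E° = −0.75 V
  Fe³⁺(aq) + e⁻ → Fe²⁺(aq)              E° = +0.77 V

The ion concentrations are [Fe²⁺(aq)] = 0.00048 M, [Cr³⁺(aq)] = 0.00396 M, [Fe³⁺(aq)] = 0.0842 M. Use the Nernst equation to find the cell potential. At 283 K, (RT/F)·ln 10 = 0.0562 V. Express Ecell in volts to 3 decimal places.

+1.691 V

The Fe³⁺/Fe²⁺ couple has the more positive E°, so it is the cathode; Cr³⁺/Cr is the anode.
E°cell = +0.77 − (−0.75) = +1.52 V, with n = 3 electrons transferred.
Balancing gives 3 Fe³⁺(aq) + Cr(s) → 3 Fe²⁺(aq) + Cr³⁺(aq); hence Q = ([Fe²⁺(aq)]^3·[Cr³⁺(aq)]) / [Fe³⁺(aq)]^3 = 7.34×10^−10 (log Q = −9.135).
By the Nernst equation, E = +1.52 − (0.0562/3)·(−9.135) = +1.691 V.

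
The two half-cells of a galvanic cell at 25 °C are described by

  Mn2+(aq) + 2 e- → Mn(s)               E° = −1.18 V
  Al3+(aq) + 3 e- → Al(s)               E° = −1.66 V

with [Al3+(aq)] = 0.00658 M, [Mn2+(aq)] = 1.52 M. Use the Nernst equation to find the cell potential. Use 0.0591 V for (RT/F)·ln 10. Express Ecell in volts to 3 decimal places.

Mn²⁺/Mn is reduced (cathode, E° = −1.18 V) and Al³⁺/Al is oxidized (anode).
The standard potential is −1.18 − (−1.66) = +0.48 V and the balanced reaction transfers n = 6 electrons.
For the overall reaction 3 Mn2+(aq) + 2 Al(s) → 3 Mn(s) + 2 Al3+(aq), Q = [Al3+(aq)]^2 / [Mn2+(aq)]^3 = 1.23×10^−5, giving log Q = −4.909.
By the Nernst equation, E = +0.48 − (0.0591/6)·(−4.909) = +0.528 V.

+0.528 V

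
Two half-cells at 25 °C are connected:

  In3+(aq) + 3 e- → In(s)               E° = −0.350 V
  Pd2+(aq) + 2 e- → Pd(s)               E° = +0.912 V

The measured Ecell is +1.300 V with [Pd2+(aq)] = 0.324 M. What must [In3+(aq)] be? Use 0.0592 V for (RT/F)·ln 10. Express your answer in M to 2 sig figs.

0.0022 M

With Pd²⁺/Pd at the cathode and In³⁺/In at the anode, E°cell = +0.912 − (−0.350) = +1.262 V (n = 6).
From the Nernst equation, log Q = n(E° − E)/0.0592 = 6·(+1.262 − (+1.300))/0.0592 = −3.851.
For 3 Pd2+(aq) + 2 In(s) → 3 Pd(s) + 2 In3+(aq), the reaction quotient is Q = [In3+(aq)]^2 / [Pd2+(aq)]^3.
Substituting the known concentrations and solving, log [In3+(aq)] = −2.660 and [In3+(aq)] = 0.0022 M.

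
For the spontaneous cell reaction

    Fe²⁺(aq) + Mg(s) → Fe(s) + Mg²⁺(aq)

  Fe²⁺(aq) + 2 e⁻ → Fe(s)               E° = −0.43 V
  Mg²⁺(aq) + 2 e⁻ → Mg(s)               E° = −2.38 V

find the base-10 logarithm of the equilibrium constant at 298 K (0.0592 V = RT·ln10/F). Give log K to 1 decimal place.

The Fe²⁺/Fe couple is reduced (cathode); E°cell = −0.43 − (−2.38) = +1.95 V with n = 2.
At equilibrium E = 0, so log K = nE°cell / 0.0592 = (2)(+1.95) / 0.0592 = 65.9.

log K = 65.9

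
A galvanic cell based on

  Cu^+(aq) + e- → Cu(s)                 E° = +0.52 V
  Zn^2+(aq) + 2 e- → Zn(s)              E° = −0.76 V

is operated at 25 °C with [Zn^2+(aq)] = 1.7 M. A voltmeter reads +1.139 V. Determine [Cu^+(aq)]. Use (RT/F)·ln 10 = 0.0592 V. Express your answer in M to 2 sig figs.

0.0054 M

The Cu⁺/Cu couple has the larger reduction potential, so it is the cathode: E°cell = +0.52 − (−0.76) = +1.28 V and n = 2.
From the Nernst equation, log Q = n(E° − E)/0.0592 = 2·(+1.28 − (+1.139))/0.0592 = 4.764.
The balanced reaction is 2 Cu^+(aq) + Zn(s) → 2 Cu(s) + Zn^2+(aq), so Q = [Zn^2+(aq)] / [Cu^+(aq)]^2.
Substituting the known concentrations and solving, log [Cu^+(aq)] = −2.267 and [Cu^+(aq)] = 0.0054 M.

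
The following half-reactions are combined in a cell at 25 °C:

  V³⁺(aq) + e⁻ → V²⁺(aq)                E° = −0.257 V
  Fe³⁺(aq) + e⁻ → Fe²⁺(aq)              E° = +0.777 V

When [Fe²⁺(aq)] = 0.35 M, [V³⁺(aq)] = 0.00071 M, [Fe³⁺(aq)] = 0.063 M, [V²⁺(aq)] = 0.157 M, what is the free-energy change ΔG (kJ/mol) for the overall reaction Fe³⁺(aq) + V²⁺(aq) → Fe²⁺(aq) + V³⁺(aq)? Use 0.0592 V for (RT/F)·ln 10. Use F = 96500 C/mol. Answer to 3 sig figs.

With Fe³⁺/Fe²⁺ reduced at the cathode, E°cell = +0.777 − (−0.257) = +1.034 V and n = 1.
The reaction quotient is ([Fe²⁺(aq)]·[V³⁺(aq)]) / ([Fe³⁺(aq)]·[V²⁺(aq)]) = 0.0251; by Nernst, E = +1.034 − (0.0592/1)(−1.600) = +1.1287 V.
Finally ΔG = −nFE = −(1)(96500 C/mol)(+1.1287 V) = −109 kJ/mol.

−109 kJ/mol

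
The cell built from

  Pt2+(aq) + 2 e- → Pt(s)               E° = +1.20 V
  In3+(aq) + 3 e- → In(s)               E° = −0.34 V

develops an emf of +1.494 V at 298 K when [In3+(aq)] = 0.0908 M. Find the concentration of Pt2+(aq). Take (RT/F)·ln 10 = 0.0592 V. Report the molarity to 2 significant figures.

With Pt²⁺/Pt at the cathode and In³⁺/In at the anode, E°cell = +1.20 − (−0.34) = +1.54 V (n = 6).
Since E = E° − (0.0592/n)·log Q, log Q = n(E° − E)/0.0592 = 4.662.
Balancing electrons gives 3 Pt2+(aq) + 2 In(s) → 3 Pt(s) + 2 In3+(aq); thus Q = [In3+(aq)]^2 / [Pt2+(aq)]^3.
Substituting the known concentrations and solving, log [Pt2+(aq)] = −2.249 and [Pt2+(aq)] = 0.0056 M.

0.0056 M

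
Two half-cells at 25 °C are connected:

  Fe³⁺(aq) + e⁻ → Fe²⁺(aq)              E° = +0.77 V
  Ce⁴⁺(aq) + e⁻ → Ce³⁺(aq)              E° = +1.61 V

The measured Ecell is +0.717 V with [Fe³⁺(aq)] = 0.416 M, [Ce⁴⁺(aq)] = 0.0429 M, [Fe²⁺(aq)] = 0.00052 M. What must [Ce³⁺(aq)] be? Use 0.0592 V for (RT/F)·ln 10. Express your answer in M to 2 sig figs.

0.0064 M

Ce⁴⁺/Ce³⁺ is the cathode (higher E°); E°cell = +1.61 − (+0.77) = +0.84 V with n = 1.
Rearranging E = E° − (0.0592/n)·log Q gives log Q = 1(+0.84 − (+0.717))/0.0592 = 2.078.
For Ce⁴⁺(aq) + Fe²⁺(aq) → Ce³⁺(aq) + Fe³⁺(aq), the reaction quotient is Q = ([Ce³⁺(aq)]·[Fe³⁺(aq)]) / ([Ce⁴⁺(aq)]·[Fe²⁺(aq)]).
Solving for the unknown gives log [Ce³⁺(aq)] = −2.193, so [Ce³⁺(aq)] ≈ 0.0064 M.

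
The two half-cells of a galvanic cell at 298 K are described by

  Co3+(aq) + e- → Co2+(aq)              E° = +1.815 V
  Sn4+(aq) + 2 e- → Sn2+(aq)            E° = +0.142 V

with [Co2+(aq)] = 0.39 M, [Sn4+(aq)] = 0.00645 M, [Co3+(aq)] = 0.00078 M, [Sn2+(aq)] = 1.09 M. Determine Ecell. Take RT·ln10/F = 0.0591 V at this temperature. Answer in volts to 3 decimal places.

+1.579 V

The Co³⁺/Co²⁺ couple has the more positive E°, so it is the cathode; Sn⁴⁺/Sn²⁺ is the anode.
E°cell = E°cat − E°an = +1.815 − (+0.142) = +1.673 V; n = 2.
For the overall reaction 2 Co3+(aq) + Sn2+(aq) → 2 Co2+(aq) + Sn4+(aq), Q = ([Co2+(aq)]^2·[Sn4+(aq)]) / ([Co3+(aq)]^2·[Sn2+(aq)]) = 1.48×10^3, giving log Q = 3.170.
By the Nernst equation, E = +1.673 − (0.0591/2)·(3.170) = +1.579 V.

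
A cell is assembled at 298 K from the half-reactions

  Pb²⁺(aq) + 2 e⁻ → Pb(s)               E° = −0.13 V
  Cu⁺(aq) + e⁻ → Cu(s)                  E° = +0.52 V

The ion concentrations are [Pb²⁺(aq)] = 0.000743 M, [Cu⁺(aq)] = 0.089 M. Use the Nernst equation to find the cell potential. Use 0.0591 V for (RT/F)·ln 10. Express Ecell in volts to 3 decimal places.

Cu⁺/Cu is reduced (cathode, E° = +0.52 V) and Pb²⁺/Pb is oxidized (anode).
E°cell = +0.52 − (−0.13) = +0.65 V, with n = 2 electrons transferred.
The balanced reaction is 2 Cu⁺(aq) + Pb(s) → 2 Cu(s) + Pb²⁺(aq), so Q = [Pb²⁺(aq)] / [Cu⁺(aq)]^2 = 0.0938 and log Q = −1.028.
By the Nernst equation, E = +0.65 − (0.0591/2)·(−1.028) = +0.680 V.

+0.680 V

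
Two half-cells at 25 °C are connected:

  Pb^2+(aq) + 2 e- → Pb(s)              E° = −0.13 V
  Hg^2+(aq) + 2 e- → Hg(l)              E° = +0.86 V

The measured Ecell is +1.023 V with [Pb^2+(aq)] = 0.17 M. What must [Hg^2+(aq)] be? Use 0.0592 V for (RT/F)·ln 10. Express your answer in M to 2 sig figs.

2.2 M

The Hg²⁺/Hg couple has the larger reduction potential, so it is the cathode: E°cell = +0.86 − (−0.13) = +0.99 V and n = 2.
Rearranging E = E° − (0.0592/n)·log Q gives log Q = 2(+0.99 − (+1.023))/0.0592 = −1.115.
For Hg^2+(aq) + Pb(s) → Hg(l) + Pb^2+(aq), the reaction quotient is Q = [Pb^2+(aq)] / [Hg^2+(aq)].
Isolating [Hg^2+(aq)] in Q = 10^{−1.115} yields log [Hg^2+(aq)] = 0.345, i.e. 2.2 M.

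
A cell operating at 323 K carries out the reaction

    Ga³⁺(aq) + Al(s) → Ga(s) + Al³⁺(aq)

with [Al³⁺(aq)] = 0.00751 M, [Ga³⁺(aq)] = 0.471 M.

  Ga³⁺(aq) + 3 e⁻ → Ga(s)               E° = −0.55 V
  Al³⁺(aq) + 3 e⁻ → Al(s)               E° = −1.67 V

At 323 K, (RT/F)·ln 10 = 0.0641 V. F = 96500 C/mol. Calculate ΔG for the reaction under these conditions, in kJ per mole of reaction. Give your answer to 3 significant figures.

−335 kJ/mol

The standard cell potential is −0.55 − (−1.67) = +1.12 V, with n = 3 electrons in the balanced equation.
Q = [Al³⁺(aq)] / [Ga³⁺(aq)] = 0.0159, so log Q = −1.797 and E = +1.12 − (0.0641/3)(−1.797) = +1.1584 V.
Finally ΔG = −nFE = −(3)(96500 C/mol)(+1.1584 V) = −335 kJ/mol.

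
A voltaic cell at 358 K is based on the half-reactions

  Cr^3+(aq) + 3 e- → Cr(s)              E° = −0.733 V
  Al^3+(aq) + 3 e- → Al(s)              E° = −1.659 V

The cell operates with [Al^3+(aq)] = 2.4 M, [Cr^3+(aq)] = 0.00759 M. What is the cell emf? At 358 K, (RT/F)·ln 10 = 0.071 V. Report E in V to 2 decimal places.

The Cr³⁺/Cr couple has the more positive E°, so it is the cathode; Al³⁺/Al is the anode.
The standard potential is −0.733 − (−1.659) = +0.926 V and the balanced reaction transfers n = 3 electrons.
The balanced reaction is Cr^3+(aq) + Al(s) → Cr(s) + Al^3+(aq), so Q = [Al^3+(aq)] / [Cr^3+(aq)] = 316 and log Q = 2.500.
By the Nernst equation, E = +0.926 − (0.071/3)·(2.500) = +0.87 V.

+0.87 V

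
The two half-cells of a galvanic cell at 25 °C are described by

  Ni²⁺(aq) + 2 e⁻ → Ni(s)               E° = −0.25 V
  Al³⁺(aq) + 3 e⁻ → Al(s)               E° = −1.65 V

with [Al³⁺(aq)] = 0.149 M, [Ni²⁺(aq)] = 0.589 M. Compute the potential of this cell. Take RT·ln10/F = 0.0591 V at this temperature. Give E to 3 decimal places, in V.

Ni²⁺/Ni is reduced (cathode, E° = −0.25 V) and Al³⁺/Al is oxidized (anode).
E°cell = E°cat − E°an = −0.25 − (−1.65) = +1.40 V; n = 6.
The balanced reaction is 3 Ni²⁺(aq) + 2 Al(s) → 3 Ni(s) + 2 Al³⁺(aq), so Q = [Al³⁺(aq)]^2 / [Ni²⁺(aq)]^3 = 0.109 and log Q = −0.964.
By the Nernst equation, E = +1.40 − (0.0591/6)·(−0.964) = +1.409 V.

+1.409 V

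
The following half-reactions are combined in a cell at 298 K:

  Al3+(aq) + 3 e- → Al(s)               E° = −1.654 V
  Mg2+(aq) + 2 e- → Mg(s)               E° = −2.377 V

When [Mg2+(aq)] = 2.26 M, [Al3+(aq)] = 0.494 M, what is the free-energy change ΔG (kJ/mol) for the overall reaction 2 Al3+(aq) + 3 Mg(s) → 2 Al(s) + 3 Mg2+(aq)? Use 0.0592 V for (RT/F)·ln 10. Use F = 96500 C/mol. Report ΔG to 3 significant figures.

With Al³⁺/Al reduced at the cathode, E°cell = −1.654 − (−2.377) = +0.723 V and n = 6.
Here Q = [Mg2+(aq)]^3 / [Al3+(aq)]^2 = 47.3 (log Q = 1.675), giving E = +0.723 − (0.0592/6)·(1.675) = +0.7065 V.
Then ΔG = −nFE = −6 × 96500 × +0.7065 J/mol = −409 kJ/mol.

−409 kJ/mol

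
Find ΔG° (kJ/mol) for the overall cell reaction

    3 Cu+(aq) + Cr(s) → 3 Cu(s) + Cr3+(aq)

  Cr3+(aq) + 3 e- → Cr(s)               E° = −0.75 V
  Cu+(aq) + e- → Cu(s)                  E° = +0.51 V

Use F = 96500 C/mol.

In the reaction as written Cu+(aq) is reduced, so the Cu⁺/Cu couple is the cathode and Cr³⁺/Cr is the anode.
E°cell = +0.51 − (−0.75) = +1.26 V; balancing electrons gives n = 3.
ΔG° = −nFE°cell = −(3)(96500)(+1.26) J/mol = −365 kJ/mol.

−365 kJ/mol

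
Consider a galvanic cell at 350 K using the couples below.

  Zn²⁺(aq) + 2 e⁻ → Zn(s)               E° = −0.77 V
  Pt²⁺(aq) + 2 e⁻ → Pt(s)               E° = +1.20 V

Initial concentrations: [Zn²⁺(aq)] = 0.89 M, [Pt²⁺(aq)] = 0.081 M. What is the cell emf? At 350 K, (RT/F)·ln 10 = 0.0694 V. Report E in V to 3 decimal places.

+1.934 V

The Pt²⁺/Pt couple has the more positive E°, so it is the cathode; Zn²⁺/Zn is the anode.
The standard potential is +1.20 − (−0.77) = +1.97 V and the balanced reaction transfers n = 2 electrons.
Balancing gives Pt²⁺(aq) + Zn(s) → Pt(s) + Zn²⁺(aq); hence Q = [Zn²⁺(aq)] / [Pt²⁺(aq)] = 11 (log Q = 1.041).
Applying E = E° − (RT ln10/nF)·log Q gives +1.97 − (0.0694/2)(1.041) = +1.934 V.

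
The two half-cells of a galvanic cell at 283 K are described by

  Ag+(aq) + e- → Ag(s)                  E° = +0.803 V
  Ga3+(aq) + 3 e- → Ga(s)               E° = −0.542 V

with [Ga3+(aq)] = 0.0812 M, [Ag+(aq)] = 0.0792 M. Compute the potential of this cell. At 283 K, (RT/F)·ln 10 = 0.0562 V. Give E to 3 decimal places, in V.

Ag⁺/Ag is reduced (cathode, E° = +0.803 V) and Ga³⁺/Ga is oxidized (anode).
E°cell = E°cat − E°an = +0.803 − (−0.542) = +1.345 V; n = 3.
For the overall reaction 3 Ag+(aq) + Ga(s) → 3 Ag(s) + Ga3+(aq), Q = [Ga3+(aq)] / [Ag+(aq)]^3 = 163, giving log Q = 2.213.
By the Nernst equation, E = +1.345 − (0.0562/3)·(2.213) = +1.304 V.

+1.304 V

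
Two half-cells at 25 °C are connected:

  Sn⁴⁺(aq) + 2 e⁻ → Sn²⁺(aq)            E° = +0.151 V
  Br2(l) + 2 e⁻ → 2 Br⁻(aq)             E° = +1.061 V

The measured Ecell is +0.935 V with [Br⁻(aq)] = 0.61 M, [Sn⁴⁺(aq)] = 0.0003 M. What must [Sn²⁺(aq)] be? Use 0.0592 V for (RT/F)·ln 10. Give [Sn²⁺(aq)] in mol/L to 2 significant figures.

0.00078 M

Br₂/Br⁻ is the cathode (higher E°); E°cell = +1.061 − (+0.151) = +0.910 V with n = 2.
From the Nernst equation, log Q = n(E° − E)/0.0592 = 2·(+0.910 − (+0.935))/0.0592 = −0.845.
Balancing electrons gives Br2(l) + Sn²⁺(aq) → 2 Br⁻(aq) + Sn⁴⁺(aq); thus Q = ([Br⁻(aq)]^2·[Sn⁴⁺(aq)]) / [Sn²⁺(aq)].
Solving for the unknown gives log [Sn²⁺(aq)] = −3.107, so [Sn²⁺(aq)] ≈ 0.00078 M.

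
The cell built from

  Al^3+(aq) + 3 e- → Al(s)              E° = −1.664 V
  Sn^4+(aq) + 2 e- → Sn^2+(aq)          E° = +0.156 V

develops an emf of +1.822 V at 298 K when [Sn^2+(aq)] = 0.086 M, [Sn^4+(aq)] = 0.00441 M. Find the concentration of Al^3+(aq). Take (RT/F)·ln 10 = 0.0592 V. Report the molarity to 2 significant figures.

With Sn⁴⁺/Sn²⁺ at the cathode and Al³⁺/Al at the anode, E°cell = +0.156 − (−1.664) = +1.820 V (n = 6).
Since E = E° − (0.0592/n)·log Q, log Q = n(E° − E)/0.0592 = −0.203.
For 3 Sn^4+(aq) + 2 Al(s) → 3 Sn^2+(aq) + 2 Al^3+(aq), the reaction quotient is Q = ([Sn^2+(aq)]^3·[Al^3+(aq)]^2) / [Sn^4+(aq)]^3.
Isolating [Al^3+(aq)] in Q = 10^{−0.203} yields log [Al^3+(aq)] = −2.037, i.e. 0.0092 M.

0.0092 M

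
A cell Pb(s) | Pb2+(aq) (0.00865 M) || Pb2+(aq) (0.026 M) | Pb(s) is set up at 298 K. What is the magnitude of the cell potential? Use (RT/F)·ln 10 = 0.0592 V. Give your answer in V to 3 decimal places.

For a concentration cell E°cell = 0, since both electrodes use the same couple.
The compartment with the higher Pb2+(aq) concentration (0.026 M) acts as the cathode; ions are reduced there and produced at the dilute (0.00865 M) anode.
With n = 2, Ecell = −(0.0592/2)·log([dilute]/[conc]) = −(0.0592/2)·log(0.00865/0.026) = +0.014 V.

0.014 V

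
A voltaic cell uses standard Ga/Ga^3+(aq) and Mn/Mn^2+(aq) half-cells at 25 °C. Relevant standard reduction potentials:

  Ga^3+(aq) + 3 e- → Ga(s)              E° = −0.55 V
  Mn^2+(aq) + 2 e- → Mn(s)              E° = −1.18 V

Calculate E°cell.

The Ga³⁺/Ga couple has the higher E°, so Ga ion is reduced (cathode) and Mn is oxidized (anode).
E°cell = E°(cathode) − E°(anode) = −0.55 − (−1.18) = +0.63 V.

+0.63 V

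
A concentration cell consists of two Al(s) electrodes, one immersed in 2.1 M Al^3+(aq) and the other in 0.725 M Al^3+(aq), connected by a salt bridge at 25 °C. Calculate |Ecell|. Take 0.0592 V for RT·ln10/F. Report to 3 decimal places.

For a concentration cell E°cell = 0, since both electrodes use the same couple.
The compartment with the higher Al^3+(aq) concentration (2.1 M) acts as the cathode; ions are reduced there and produced at the dilute (0.725 M) anode.
With n = 3, Ecell = −(0.0592/3)·log([dilute]/[conc]) = −(0.0592/3)·log(0.725/2.1) = +0.009 V.

0.009 V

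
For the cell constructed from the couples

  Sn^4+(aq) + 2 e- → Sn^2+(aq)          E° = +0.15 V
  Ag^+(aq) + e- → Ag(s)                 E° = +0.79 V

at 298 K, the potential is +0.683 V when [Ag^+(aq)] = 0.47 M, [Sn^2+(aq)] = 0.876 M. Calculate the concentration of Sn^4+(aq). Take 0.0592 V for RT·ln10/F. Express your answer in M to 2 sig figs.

0.0068 M

With Ag⁺/Ag at the cathode and Sn⁴⁺/Sn²⁺ at the anode, E°cell = +0.79 − (+0.15) = +0.64 V (n = 2).
From the Nernst equation, log Q = n(E° − E)/0.0592 = 2·(+0.64 − (+0.683))/0.0592 = −1.453.
The balanced reaction is 2 Ag^+(aq) + Sn^2+(aq) → 2 Ag(s) + Sn^4+(aq), so Q = [Sn^4+(aq)] / ([Ag^+(aq)]^2·[Sn^2+(aq)]).
Solving for the unknown gives log [Sn^4+(aq)] = −2.166, so [Sn^4+(aq)] ≈ 0.0068 M.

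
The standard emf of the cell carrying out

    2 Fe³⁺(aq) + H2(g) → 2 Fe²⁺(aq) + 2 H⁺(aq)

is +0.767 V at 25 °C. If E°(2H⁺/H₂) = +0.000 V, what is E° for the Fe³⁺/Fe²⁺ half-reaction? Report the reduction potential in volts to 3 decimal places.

In the reaction as written the Fe³⁺/Fe²⁺ couple is reduced (cathode) and 2H⁺/H₂ is oxidized (anode), so E°cell = E°(Fe³⁺/Fe²⁺) − E°(2H⁺/H₂).
E°(Fe³⁺/Fe²⁺) = E°cell + E°(anode) = +0.767 + (+0.000) = +0.767 V.

+0.767 V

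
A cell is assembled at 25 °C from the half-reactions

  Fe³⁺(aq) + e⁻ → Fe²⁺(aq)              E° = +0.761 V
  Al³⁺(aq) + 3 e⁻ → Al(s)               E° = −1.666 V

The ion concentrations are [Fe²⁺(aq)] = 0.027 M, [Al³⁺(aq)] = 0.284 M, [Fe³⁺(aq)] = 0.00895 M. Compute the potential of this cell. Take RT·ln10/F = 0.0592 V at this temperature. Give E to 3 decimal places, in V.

+2.409 V

The Fe³⁺/Fe²⁺ couple has the more positive E°, so it is the cathode; Al³⁺/Al is the anode.
E°cell = E°cat − E°an = +0.761 − (−1.666) = +2.427 V; n = 3.
For the overall reaction 3 Fe³⁺(aq) + Al(s) → 3 Fe²⁺(aq) + Al³⁺(aq), Q = ([Fe²⁺(aq)]^3·[Al³⁺(aq)]) / [Fe³⁺(aq)]^3 = 7.8, giving log Q = 0.892.
E = E° − (0.0592/n)·log Q = +2.427 − (0.0592/3)(0.892) = +2.409 V.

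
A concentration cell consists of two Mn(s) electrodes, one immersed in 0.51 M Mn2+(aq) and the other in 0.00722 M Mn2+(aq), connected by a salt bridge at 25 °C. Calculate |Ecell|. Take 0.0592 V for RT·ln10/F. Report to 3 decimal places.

For a concentration cell E°cell = 0, since both electrodes use the same couple.
The compartment with the higher Mn2+(aq) concentration (0.51 M) acts as the cathode; ions are reduced there and produced at the dilute (0.00722 M) anode.
With n = 2, Ecell = −(0.0592/2)·log([dilute]/[conc]) = −(0.0592/2)·log(0.00722/0.51) = +0.055 V.

0.055 V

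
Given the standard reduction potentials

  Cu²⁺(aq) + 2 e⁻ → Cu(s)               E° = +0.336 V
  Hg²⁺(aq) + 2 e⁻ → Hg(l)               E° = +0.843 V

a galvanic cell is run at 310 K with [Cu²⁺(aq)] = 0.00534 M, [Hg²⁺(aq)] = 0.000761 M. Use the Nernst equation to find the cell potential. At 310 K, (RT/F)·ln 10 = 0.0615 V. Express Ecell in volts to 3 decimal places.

+0.481 V

The Hg²⁺/Hg couple has the more positive E°, so it is the cathode; Cu²⁺/Cu is the anode.
E°cell = +0.843 − (+0.336) = +0.507 V, with n = 2 electrons transferred.
Balancing gives Hg²⁺(aq) + Cu(s) → Hg(l) + Cu²⁺(aq); hence Q = [Cu²⁺(aq)] / [Hg²⁺(aq)] = 7.02 (log Q = 0.846).
E = E° − (0.0615/n)·log Q = +0.507 − (0.0615/2)(0.846) = +0.481 V.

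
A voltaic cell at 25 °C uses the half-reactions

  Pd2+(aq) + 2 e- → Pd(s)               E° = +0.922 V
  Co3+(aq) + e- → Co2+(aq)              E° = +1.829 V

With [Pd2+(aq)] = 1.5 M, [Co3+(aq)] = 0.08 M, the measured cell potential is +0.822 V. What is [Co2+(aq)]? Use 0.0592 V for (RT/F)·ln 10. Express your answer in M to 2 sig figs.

1.8 M

Co³⁺/Co²⁺ is the cathode (higher E°); E°cell = +1.829 − (+0.922) = +0.907 V with n = 2.
From the Nernst equation, log Q = n(E° − E)/0.0592 = 2·(+0.907 − (+0.822))/0.0592 = 2.872.
For 2 Co3+(aq) + Pd(s) → 2 Co2+(aq) + Pd2+(aq), the reaction quotient is Q = ([Co2+(aq)]^2·[Pd2+(aq)]) / [Co3+(aq)]^2.
Substituting the known concentrations and solving, log [Co2+(aq)] = 0.251 and [Co2+(aq)] = 1.8 M.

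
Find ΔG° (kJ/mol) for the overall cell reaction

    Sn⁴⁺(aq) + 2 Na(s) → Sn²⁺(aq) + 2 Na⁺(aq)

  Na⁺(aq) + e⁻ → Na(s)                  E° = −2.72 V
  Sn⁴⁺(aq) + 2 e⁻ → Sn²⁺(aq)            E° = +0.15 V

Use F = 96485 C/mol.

−554 kJ/mol

In the reaction as written Sn⁴⁺(aq) is reduced, so the Sn⁴⁺/Sn²⁺ couple is the cathode and Na⁺/Na is the anode.
E°cell = +0.15 − (−2.72) = +2.87 V; balancing electrons gives n = 2.
ΔG° = −nFE°cell = −(2)(96485)(+2.87) J/mol = −554 kJ/mol.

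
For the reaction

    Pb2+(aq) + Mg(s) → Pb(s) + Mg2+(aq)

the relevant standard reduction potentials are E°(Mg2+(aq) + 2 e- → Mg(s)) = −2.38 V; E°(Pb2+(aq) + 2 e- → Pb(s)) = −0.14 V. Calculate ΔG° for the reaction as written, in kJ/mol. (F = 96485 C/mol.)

In the reaction as written Pb2+(aq) is reduced, so the Pb²⁺/Pb couple is the cathode and Mg²⁺/Mg is the anode.
E°cell = −0.14 − (−2.38) = +2.24 V; balancing electrons gives n = 2.
ΔG° = −nFE°cell = −(2)(96485)(+2.24) J/mol = −432 kJ/mol.

−432 kJ/mol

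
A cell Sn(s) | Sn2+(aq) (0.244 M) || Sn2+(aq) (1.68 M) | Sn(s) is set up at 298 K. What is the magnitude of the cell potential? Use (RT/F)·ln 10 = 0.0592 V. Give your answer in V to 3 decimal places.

For a concentration cell E°cell = 0, since both electrodes use the same couple.
The compartment with the higher Sn2+(aq) concentration (1.68 M) acts as the cathode; ions are reduced there and produced at the dilute (0.244 M) anode.
With n = 2, Ecell = −(0.0592/2)·log([dilute]/[conc]) = −(0.0592/2)·log(0.244/1.68) = +0.025 V.

0.025 V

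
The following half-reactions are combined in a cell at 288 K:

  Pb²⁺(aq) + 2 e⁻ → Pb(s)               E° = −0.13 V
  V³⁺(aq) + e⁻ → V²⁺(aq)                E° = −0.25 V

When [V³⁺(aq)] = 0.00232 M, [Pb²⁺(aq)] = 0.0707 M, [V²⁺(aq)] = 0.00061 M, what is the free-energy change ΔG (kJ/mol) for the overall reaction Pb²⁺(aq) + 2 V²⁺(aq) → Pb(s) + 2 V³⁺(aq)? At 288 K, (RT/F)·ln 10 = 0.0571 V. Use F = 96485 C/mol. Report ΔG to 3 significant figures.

−10.4 kJ/mol

With Pb²⁺/Pb reduced at the cathode, E°cell = −0.13 − (−0.25) = +0.12 V and n = 2.
Q = [V³⁺(aq)]^2 / ([Pb²⁺(aq)]·[V²⁺(aq)]^2) = 205, so log Q = 2.311 and E = +0.12 − (0.0571/2)(2.311) = +0.0540 V.
Finally ΔG = −nFE = −(2)(96485 C/mol)(+0.0540 V) = −10.4 kJ/mol.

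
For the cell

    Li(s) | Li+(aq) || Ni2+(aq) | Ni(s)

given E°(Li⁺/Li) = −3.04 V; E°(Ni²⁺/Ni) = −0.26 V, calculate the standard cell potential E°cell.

By convention the left-hand electrode in cell notation is the anode (oxidation) and the right-hand electrode is the cathode (reduction).
E°cell = E°(right) − E°(left) = −0.26 − (−3.04) = +2.78 V.

+2.78 V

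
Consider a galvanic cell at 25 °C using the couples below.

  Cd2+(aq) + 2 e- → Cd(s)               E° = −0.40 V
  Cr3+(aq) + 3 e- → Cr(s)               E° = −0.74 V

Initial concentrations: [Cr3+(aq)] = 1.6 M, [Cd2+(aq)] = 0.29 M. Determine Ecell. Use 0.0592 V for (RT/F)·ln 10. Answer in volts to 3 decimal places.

Since E°(Cd²⁺/Cd) > E°(Cr³⁺/Cr), Cd²⁺/Cd serves as the cathode.
The standard potential is −0.40 − (−0.74) = +0.34 V and the balanced reaction transfers n = 6 electrons.
Balancing gives 3 Cd2+(aq) + 2 Cr(s) → 3 Cd(s) + 2 Cr3+(aq); hence Q = [Cr3+(aq)]^2 / [Cd2+(aq)]^3 = 105 (log Q = 2.021).
E = E° − (0.0592/n)·log Q = +0.34 − (0.0592/6)(2.021) = +0.320 V.

+0.320 V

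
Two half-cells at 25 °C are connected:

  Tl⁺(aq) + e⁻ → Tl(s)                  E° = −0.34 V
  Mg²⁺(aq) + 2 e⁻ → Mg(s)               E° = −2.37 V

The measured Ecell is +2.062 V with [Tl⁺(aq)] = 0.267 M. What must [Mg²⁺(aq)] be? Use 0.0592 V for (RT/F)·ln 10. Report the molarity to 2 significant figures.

With Tl⁺/Tl at the cathode and Mg²⁺/Mg at the anode, E°cell = −0.34 − (−2.37) = +2.03 V (n = 2).
Since E = E° − (0.0592/n)·log Q, log Q = n(E° − E)/0.0592 = −1.081.
For 2 Tl⁺(aq) + Mg(s) → 2 Tl(s) + Mg²⁺(aq), the reaction quotient is Q = [Mg²⁺(aq)] / [Tl⁺(aq)]^2.
Isolating [Mg²⁺(aq)] in Q = 10^{−1.081} yields log [Mg²⁺(aq)] = −2.228, i.e. 0.0059 M.

0.0059 M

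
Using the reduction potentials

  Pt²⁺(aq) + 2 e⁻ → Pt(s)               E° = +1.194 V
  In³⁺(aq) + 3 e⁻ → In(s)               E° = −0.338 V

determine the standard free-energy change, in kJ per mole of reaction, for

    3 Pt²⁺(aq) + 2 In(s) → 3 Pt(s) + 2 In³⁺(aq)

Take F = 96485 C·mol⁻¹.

In the reaction as written Pt²⁺(aq) is reduced, so the Pt²⁺/Pt couple is the cathode and In³⁺/In is the anode.
E°cell = +1.194 − (−0.338) = +1.532 V; balancing electrons gives n = 6.
ΔG° = −nFE°cell = −(6)(96485)(+1.532) J/mol = −887 kJ/mol.

−887 kJ/mol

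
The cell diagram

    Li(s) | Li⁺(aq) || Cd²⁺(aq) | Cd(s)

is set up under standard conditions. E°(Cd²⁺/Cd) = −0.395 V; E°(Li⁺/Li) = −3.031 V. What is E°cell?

By convention the left-hand electrode in cell notation is the anode (oxidation) and the right-hand electrode is the cathode (reduction).
E°cell = E°(right) − E°(left) = −0.395 − (−3.031) = +2.636 V.

+2.636 V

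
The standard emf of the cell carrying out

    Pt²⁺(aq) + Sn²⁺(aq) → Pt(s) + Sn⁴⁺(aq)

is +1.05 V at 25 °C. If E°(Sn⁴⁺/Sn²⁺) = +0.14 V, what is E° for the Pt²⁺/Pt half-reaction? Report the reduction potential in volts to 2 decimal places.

In the reaction as written the Pt²⁺/Pt couple is reduced (cathode) and Sn⁴⁺/Sn²⁺ is oxidized (anode), so E°cell = E°(Pt²⁺/Pt) − E°(Sn⁴⁺/Sn²⁺).
E°(Pt²⁺/Pt) = E°cell + E°(anode) = +1.05 + (+0.14) = +1.19 V.

+1.19 V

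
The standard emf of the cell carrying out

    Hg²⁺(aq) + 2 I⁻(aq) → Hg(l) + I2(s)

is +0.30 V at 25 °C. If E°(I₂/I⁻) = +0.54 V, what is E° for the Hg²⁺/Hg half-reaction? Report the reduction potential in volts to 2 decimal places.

In the reaction as written the Hg²⁺/Hg couple is reduced (cathode) and I₂/I⁻ is oxidized (anode), so E°cell = E°(Hg²⁺/Hg) − E°(I₂/I⁻).
E°(Hg²⁺/Hg) = E°cell + E°(anode) = +0.30 + (+0.54) = +0.84 V.

+0.84 V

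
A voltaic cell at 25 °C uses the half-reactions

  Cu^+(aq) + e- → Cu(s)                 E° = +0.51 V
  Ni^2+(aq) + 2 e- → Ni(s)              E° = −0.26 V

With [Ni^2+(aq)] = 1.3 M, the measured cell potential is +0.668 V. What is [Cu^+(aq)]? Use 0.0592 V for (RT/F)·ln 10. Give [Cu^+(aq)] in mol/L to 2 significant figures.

0.022 M

With Cu⁺/Cu at the cathode and Ni²⁺/Ni at the anode, E°cell = +0.51 − (−0.26) = +0.77 V (n = 2).
Rearranging E = E° − (0.0592/n)·log Q gives log Q = 2(+0.77 − (+0.668))/0.0592 = 3.446.
The balanced reaction is 2 Cu^+(aq) + Ni(s) → 2 Cu(s) + Ni^2+(aq), so Q = [Ni^2+(aq)] / [Cu^+(aq)]^2.
Isolating [Cu^+(aq)] in Q = 10^{3.446} yields log [Cu^+(aq)] = −1.666, i.e. 0.022 M.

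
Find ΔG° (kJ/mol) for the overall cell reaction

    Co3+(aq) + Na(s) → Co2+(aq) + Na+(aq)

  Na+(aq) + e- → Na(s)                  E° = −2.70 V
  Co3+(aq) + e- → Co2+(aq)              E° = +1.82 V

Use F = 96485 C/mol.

−436 kJ/mol

In the reaction as written Co3+(aq) is reduced, so the Co³⁺/Co²⁺ couple is the cathode and Na⁺/Na is the anode.
E°cell = +1.82 − (−2.70) = +4.52 V; balancing electrons gives n = 1.
ΔG° = −nFE°cell = −(1)(96485)(+4.52) J/mol = −436 kJ/mol.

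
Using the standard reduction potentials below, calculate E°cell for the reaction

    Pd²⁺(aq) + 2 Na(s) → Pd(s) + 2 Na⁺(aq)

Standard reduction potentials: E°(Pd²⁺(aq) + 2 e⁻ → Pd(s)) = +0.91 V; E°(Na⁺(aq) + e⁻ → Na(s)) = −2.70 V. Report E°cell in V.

In the reaction as written, Pd²⁺(aq) is reduced (cathode) and Na⁺(aq) is produced by oxidation at the anode.
E°cell = E°(cathode) − E°(anode) = +0.91 − (−2.70) = +3.61 V.

+3.61 V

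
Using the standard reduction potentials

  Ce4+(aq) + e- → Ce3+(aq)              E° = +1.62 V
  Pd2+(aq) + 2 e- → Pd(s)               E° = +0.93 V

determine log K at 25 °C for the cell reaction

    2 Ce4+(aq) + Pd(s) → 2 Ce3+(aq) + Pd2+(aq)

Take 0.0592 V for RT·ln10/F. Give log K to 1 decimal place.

log K = 23.3

The Ce⁴⁺/Ce³⁺ couple is reduced (cathode); E°cell = +1.62 − (+0.93) = +0.69 V with n = 2.
At equilibrium E = 0, so log K = nE°cell / 0.0592 = (2)(+0.69) / 0.0592 = 23.3.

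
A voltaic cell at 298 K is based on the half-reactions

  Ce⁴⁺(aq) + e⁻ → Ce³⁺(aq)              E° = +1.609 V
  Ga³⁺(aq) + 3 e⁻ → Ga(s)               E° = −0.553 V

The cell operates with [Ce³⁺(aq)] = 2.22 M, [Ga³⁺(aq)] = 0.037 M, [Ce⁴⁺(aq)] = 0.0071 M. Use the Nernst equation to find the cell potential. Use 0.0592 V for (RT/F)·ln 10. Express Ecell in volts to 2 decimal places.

+2.04 V

Ce⁴⁺/Ce³⁺ is reduced (cathode, E° = +1.609 V) and Ga³⁺/Ga is oxidized (anode).
The standard potential is +1.609 − (−0.553) = +2.162 V and the balanced reaction transfers n = 3 electrons.
For the overall reaction 3 Ce⁴⁺(aq) + Ga(s) → 3 Ce³⁺(aq) + Ga³⁺(aq), Q = ([Ce³⁺(aq)]^3·[Ga³⁺(aq)]) / [Ce⁴⁺(aq)]^3 = 1.13×10^6, giving log Q = 6.053.
By the Nernst equation, E = +2.162 − (0.0592/3)·(6.053) = +2.04 V.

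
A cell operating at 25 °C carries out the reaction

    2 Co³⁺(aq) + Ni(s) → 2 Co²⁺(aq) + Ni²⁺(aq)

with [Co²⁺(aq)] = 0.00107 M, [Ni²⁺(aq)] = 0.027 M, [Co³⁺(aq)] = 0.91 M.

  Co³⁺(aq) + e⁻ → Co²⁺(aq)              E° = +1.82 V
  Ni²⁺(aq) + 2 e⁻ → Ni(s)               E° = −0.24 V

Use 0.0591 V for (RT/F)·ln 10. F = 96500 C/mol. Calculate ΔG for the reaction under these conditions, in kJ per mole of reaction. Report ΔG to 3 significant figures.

−440 kJ/mol

E°cell = +1.82 − (−0.24) = +2.06 V; the balanced reaction transfers n = 2 electrons.
Here Q = ([Co²⁺(aq)]^2·[Ni²⁺(aq)]) / [Co³⁺(aq)]^2 = 3.73×10^−8 (log Q = −7.428), giving E = +2.06 − (0.0591/2)·(−7.428) = +2.2795 V.
Then ΔG = −nFE = −2 × 96500 × +2.2795 J/mol = −440 kJ/mol.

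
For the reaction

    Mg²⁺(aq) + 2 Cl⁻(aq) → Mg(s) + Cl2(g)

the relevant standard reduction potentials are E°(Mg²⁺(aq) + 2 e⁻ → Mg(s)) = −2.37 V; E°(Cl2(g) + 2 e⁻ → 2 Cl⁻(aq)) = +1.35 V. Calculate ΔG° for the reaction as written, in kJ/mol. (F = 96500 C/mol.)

+718 kJ/mol

In the reaction as written Mg²⁺(aq) is reduced, so the Mg²⁺/Mg couple is the cathode and Cl₂/Cl⁻ is the anode.
E°cell = −2.37 − (+1.35) = −3.72 V; balancing electrons gives n = 2.
ΔG° = −nFE°cell = −(2)(96500)(−3.72) J/mol = +718 kJ/mol.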